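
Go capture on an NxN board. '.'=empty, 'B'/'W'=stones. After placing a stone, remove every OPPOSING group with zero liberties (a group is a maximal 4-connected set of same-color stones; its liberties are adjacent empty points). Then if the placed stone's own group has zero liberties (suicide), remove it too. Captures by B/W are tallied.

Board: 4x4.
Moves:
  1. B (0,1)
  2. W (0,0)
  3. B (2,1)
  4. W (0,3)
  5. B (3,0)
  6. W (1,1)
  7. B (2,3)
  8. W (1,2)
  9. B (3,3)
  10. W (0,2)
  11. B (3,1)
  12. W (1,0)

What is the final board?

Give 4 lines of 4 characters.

Answer: W.WW
WWW.
.B.B
BB.B

Derivation:
Move 1: B@(0,1) -> caps B=0 W=0
Move 2: W@(0,0) -> caps B=0 W=0
Move 3: B@(2,1) -> caps B=0 W=0
Move 4: W@(0,3) -> caps B=0 W=0
Move 5: B@(3,0) -> caps B=0 W=0
Move 6: W@(1,1) -> caps B=0 W=0
Move 7: B@(2,3) -> caps B=0 W=0
Move 8: W@(1,2) -> caps B=0 W=0
Move 9: B@(3,3) -> caps B=0 W=0
Move 10: W@(0,2) -> caps B=0 W=1
Move 11: B@(3,1) -> caps B=0 W=1
Move 12: W@(1,0) -> caps B=0 W=1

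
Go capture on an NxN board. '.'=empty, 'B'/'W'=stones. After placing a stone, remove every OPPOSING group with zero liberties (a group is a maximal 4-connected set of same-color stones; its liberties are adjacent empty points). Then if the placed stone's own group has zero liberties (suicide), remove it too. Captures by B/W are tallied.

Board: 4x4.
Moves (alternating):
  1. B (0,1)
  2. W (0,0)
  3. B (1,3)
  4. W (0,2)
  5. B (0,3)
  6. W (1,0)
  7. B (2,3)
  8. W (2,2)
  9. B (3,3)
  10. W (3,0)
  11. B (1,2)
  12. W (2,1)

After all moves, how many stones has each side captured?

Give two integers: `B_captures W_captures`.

Move 1: B@(0,1) -> caps B=0 W=0
Move 2: W@(0,0) -> caps B=0 W=0
Move 3: B@(1,3) -> caps B=0 W=0
Move 4: W@(0,2) -> caps B=0 W=0
Move 5: B@(0,3) -> caps B=0 W=0
Move 6: W@(1,0) -> caps B=0 W=0
Move 7: B@(2,3) -> caps B=0 W=0
Move 8: W@(2,2) -> caps B=0 W=0
Move 9: B@(3,3) -> caps B=0 W=0
Move 10: W@(3,0) -> caps B=0 W=0
Move 11: B@(1,2) -> caps B=1 W=0
Move 12: W@(2,1) -> caps B=1 W=0

Answer: 1 0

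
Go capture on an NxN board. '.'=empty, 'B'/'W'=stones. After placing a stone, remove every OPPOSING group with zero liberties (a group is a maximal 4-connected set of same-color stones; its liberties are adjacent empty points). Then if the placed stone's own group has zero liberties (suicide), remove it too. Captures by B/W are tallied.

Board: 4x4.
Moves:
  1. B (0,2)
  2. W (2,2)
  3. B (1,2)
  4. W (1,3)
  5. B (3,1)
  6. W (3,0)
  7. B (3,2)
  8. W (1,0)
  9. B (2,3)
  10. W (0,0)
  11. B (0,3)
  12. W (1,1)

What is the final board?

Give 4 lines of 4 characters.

Move 1: B@(0,2) -> caps B=0 W=0
Move 2: W@(2,2) -> caps B=0 W=0
Move 3: B@(1,2) -> caps B=0 W=0
Move 4: W@(1,3) -> caps B=0 W=0
Move 5: B@(3,1) -> caps B=0 W=0
Move 6: W@(3,0) -> caps B=0 W=0
Move 7: B@(3,2) -> caps B=0 W=0
Move 8: W@(1,0) -> caps B=0 W=0
Move 9: B@(2,3) -> caps B=0 W=0
Move 10: W@(0,0) -> caps B=0 W=0
Move 11: B@(0,3) -> caps B=1 W=0
Move 12: W@(1,1) -> caps B=1 W=0

Answer: W.BB
WWB.
..WB
WBB.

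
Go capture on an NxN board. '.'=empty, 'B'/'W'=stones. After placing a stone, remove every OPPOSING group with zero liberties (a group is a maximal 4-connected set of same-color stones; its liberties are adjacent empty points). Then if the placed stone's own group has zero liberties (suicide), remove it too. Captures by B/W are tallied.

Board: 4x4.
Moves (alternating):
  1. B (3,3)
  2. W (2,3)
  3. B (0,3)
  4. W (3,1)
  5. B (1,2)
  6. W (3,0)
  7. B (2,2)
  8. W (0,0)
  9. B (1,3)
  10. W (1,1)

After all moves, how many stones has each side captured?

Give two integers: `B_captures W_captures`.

Answer: 1 0

Derivation:
Move 1: B@(3,3) -> caps B=0 W=0
Move 2: W@(2,3) -> caps B=0 W=0
Move 3: B@(0,3) -> caps B=0 W=0
Move 4: W@(3,1) -> caps B=0 W=0
Move 5: B@(1,2) -> caps B=0 W=0
Move 6: W@(3,0) -> caps B=0 W=0
Move 7: B@(2,2) -> caps B=0 W=0
Move 8: W@(0,0) -> caps B=0 W=0
Move 9: B@(1,3) -> caps B=1 W=0
Move 10: W@(1,1) -> caps B=1 W=0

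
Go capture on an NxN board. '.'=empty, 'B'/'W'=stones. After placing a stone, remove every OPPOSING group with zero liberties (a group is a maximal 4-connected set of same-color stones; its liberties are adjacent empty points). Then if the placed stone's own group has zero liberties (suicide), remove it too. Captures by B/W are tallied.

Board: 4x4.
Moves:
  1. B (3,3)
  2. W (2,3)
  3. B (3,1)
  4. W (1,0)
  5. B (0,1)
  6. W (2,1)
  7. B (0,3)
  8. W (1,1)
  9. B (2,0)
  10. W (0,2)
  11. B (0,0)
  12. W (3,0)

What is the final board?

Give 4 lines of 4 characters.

Answer: ..WB
WW..
.W.W
WB.B

Derivation:
Move 1: B@(3,3) -> caps B=0 W=0
Move 2: W@(2,3) -> caps B=0 W=0
Move 3: B@(3,1) -> caps B=0 W=0
Move 4: W@(1,0) -> caps B=0 W=0
Move 5: B@(0,1) -> caps B=0 W=0
Move 6: W@(2,1) -> caps B=0 W=0
Move 7: B@(0,3) -> caps B=0 W=0
Move 8: W@(1,1) -> caps B=0 W=0
Move 9: B@(2,0) -> caps B=0 W=0
Move 10: W@(0,2) -> caps B=0 W=0
Move 11: B@(0,0) -> caps B=0 W=0
Move 12: W@(3,0) -> caps B=0 W=1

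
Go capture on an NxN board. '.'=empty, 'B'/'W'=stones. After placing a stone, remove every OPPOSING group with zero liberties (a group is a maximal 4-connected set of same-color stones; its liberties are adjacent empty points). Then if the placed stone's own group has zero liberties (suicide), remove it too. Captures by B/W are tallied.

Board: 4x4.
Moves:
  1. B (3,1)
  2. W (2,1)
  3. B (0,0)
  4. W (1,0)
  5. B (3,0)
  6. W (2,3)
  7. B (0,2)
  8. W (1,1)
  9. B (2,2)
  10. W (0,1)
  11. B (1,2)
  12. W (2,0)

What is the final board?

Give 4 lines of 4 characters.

Move 1: B@(3,1) -> caps B=0 W=0
Move 2: W@(2,1) -> caps B=0 W=0
Move 3: B@(0,0) -> caps B=0 W=0
Move 4: W@(1,0) -> caps B=0 W=0
Move 5: B@(3,0) -> caps B=0 W=0
Move 6: W@(2,3) -> caps B=0 W=0
Move 7: B@(0,2) -> caps B=0 W=0
Move 8: W@(1,1) -> caps B=0 W=0
Move 9: B@(2,2) -> caps B=0 W=0
Move 10: W@(0,1) -> caps B=0 W=1
Move 11: B@(1,2) -> caps B=0 W=1
Move 12: W@(2,0) -> caps B=0 W=1

Answer: .WB.
WWB.
WWBW
BB..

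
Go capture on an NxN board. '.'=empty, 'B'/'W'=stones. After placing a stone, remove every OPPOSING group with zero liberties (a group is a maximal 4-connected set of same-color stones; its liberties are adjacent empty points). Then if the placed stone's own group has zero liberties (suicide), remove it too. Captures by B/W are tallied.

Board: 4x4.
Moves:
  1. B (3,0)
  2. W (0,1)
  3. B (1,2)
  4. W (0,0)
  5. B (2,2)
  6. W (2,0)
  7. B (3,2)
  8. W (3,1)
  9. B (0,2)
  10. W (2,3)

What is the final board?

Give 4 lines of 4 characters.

Answer: WWB.
..B.
W.BW
.WB.

Derivation:
Move 1: B@(3,0) -> caps B=0 W=0
Move 2: W@(0,1) -> caps B=0 W=0
Move 3: B@(1,2) -> caps B=0 W=0
Move 4: W@(0,0) -> caps B=0 W=0
Move 5: B@(2,2) -> caps B=0 W=0
Move 6: W@(2,0) -> caps B=0 W=0
Move 7: B@(3,2) -> caps B=0 W=0
Move 8: W@(3,1) -> caps B=0 W=1
Move 9: B@(0,2) -> caps B=0 W=1
Move 10: W@(2,3) -> caps B=0 W=1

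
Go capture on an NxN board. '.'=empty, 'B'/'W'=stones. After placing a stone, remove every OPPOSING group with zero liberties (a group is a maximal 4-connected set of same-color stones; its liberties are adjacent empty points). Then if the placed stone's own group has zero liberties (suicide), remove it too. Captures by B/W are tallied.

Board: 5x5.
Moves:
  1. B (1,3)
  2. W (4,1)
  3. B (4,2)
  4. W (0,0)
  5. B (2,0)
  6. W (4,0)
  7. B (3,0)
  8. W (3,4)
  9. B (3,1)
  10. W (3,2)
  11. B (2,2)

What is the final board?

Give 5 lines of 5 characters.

Answer: W....
...B.
B.B..
BBW.W
..B..

Derivation:
Move 1: B@(1,3) -> caps B=0 W=0
Move 2: W@(4,1) -> caps B=0 W=0
Move 3: B@(4,2) -> caps B=0 W=0
Move 4: W@(0,0) -> caps B=0 W=0
Move 5: B@(2,0) -> caps B=0 W=0
Move 6: W@(4,0) -> caps B=0 W=0
Move 7: B@(3,0) -> caps B=0 W=0
Move 8: W@(3,4) -> caps B=0 W=0
Move 9: B@(3,1) -> caps B=2 W=0
Move 10: W@(3,2) -> caps B=2 W=0
Move 11: B@(2,2) -> caps B=2 W=0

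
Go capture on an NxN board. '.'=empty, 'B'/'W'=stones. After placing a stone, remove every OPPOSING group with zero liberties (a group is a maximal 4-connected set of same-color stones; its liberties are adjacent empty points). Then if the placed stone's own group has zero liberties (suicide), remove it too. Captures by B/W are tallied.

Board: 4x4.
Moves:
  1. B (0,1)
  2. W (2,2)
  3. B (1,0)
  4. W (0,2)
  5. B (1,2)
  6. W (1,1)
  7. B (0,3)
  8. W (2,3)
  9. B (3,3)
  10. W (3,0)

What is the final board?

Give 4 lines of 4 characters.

Answer: .B.B
BWB.
..WW
W..B

Derivation:
Move 1: B@(0,1) -> caps B=0 W=0
Move 2: W@(2,2) -> caps B=0 W=0
Move 3: B@(1,0) -> caps B=0 W=0
Move 4: W@(0,2) -> caps B=0 W=0
Move 5: B@(1,2) -> caps B=0 W=0
Move 6: W@(1,1) -> caps B=0 W=0
Move 7: B@(0,3) -> caps B=1 W=0
Move 8: W@(2,3) -> caps B=1 W=0
Move 9: B@(3,3) -> caps B=1 W=0
Move 10: W@(3,0) -> caps B=1 W=0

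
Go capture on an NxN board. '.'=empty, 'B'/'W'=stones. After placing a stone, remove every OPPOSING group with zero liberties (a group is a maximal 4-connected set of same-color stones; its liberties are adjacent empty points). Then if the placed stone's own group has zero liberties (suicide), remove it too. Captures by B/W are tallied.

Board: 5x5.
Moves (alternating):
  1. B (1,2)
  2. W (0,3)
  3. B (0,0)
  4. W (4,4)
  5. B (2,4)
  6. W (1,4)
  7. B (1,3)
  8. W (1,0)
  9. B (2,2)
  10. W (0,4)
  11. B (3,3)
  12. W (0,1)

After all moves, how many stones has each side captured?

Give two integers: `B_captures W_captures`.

Move 1: B@(1,2) -> caps B=0 W=0
Move 2: W@(0,3) -> caps B=0 W=0
Move 3: B@(0,0) -> caps B=0 W=0
Move 4: W@(4,4) -> caps B=0 W=0
Move 5: B@(2,4) -> caps B=0 W=0
Move 6: W@(1,4) -> caps B=0 W=0
Move 7: B@(1,3) -> caps B=0 W=0
Move 8: W@(1,0) -> caps B=0 W=0
Move 9: B@(2,2) -> caps B=0 W=0
Move 10: W@(0,4) -> caps B=0 W=0
Move 11: B@(3,3) -> caps B=0 W=0
Move 12: W@(0,1) -> caps B=0 W=1

Answer: 0 1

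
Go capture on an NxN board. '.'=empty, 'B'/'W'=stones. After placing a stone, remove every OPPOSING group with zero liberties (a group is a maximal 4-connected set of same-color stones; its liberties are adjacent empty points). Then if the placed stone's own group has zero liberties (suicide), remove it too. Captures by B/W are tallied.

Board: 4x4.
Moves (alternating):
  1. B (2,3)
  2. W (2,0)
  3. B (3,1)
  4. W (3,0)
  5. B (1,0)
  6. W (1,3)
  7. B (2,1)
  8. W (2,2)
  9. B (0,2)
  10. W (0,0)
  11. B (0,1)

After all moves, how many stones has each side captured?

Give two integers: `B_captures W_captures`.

Move 1: B@(2,3) -> caps B=0 W=0
Move 2: W@(2,0) -> caps B=0 W=0
Move 3: B@(3,1) -> caps B=0 W=0
Move 4: W@(3,0) -> caps B=0 W=0
Move 5: B@(1,0) -> caps B=0 W=0
Move 6: W@(1,3) -> caps B=0 W=0
Move 7: B@(2,1) -> caps B=2 W=0
Move 8: W@(2,2) -> caps B=2 W=0
Move 9: B@(0,2) -> caps B=2 W=0
Move 10: W@(0,0) -> caps B=2 W=0
Move 11: B@(0,1) -> caps B=3 W=0

Answer: 3 0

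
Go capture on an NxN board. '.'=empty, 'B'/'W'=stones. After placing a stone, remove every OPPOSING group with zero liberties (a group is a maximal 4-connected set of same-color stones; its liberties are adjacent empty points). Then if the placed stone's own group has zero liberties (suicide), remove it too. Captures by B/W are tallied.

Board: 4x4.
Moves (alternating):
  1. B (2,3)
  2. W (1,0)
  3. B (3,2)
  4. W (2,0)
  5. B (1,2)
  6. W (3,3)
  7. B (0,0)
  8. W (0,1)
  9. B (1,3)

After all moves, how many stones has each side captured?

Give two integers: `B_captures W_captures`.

Move 1: B@(2,3) -> caps B=0 W=0
Move 2: W@(1,0) -> caps B=0 W=0
Move 3: B@(3,2) -> caps B=0 W=0
Move 4: W@(2,0) -> caps B=0 W=0
Move 5: B@(1,2) -> caps B=0 W=0
Move 6: W@(3,3) -> caps B=0 W=0
Move 7: B@(0,0) -> caps B=0 W=0
Move 8: W@(0,1) -> caps B=0 W=1
Move 9: B@(1,3) -> caps B=0 W=1

Answer: 0 1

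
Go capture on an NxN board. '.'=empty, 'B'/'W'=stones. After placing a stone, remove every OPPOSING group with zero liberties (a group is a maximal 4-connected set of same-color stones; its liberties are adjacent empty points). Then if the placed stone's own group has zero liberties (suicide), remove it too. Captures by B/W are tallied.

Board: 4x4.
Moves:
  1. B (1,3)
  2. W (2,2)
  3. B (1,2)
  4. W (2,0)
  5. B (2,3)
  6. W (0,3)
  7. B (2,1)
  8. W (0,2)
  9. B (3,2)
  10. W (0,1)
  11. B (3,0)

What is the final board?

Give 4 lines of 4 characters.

Move 1: B@(1,3) -> caps B=0 W=0
Move 2: W@(2,2) -> caps B=0 W=0
Move 3: B@(1,2) -> caps B=0 W=0
Move 4: W@(2,0) -> caps B=0 W=0
Move 5: B@(2,3) -> caps B=0 W=0
Move 6: W@(0,3) -> caps B=0 W=0
Move 7: B@(2,1) -> caps B=0 W=0
Move 8: W@(0,2) -> caps B=0 W=0
Move 9: B@(3,2) -> caps B=1 W=0
Move 10: W@(0,1) -> caps B=1 W=0
Move 11: B@(3,0) -> caps B=1 W=0

Answer: .WWW
..BB
WB.B
B.B.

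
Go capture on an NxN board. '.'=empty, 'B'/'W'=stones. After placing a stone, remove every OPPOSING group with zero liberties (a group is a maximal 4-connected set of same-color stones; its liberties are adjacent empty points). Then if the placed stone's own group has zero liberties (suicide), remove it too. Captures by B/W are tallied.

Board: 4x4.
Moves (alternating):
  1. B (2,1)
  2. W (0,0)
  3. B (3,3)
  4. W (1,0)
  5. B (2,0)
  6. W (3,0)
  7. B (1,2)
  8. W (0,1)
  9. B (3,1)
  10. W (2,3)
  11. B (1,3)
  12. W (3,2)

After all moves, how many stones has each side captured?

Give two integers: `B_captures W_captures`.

Move 1: B@(2,1) -> caps B=0 W=0
Move 2: W@(0,0) -> caps B=0 W=0
Move 3: B@(3,3) -> caps B=0 W=0
Move 4: W@(1,0) -> caps B=0 W=0
Move 5: B@(2,0) -> caps B=0 W=0
Move 6: W@(3,0) -> caps B=0 W=0
Move 7: B@(1,2) -> caps B=0 W=0
Move 8: W@(0,1) -> caps B=0 W=0
Move 9: B@(3,1) -> caps B=1 W=0
Move 10: W@(2,3) -> caps B=1 W=0
Move 11: B@(1,3) -> caps B=1 W=0
Move 12: W@(3,2) -> caps B=1 W=1

Answer: 1 1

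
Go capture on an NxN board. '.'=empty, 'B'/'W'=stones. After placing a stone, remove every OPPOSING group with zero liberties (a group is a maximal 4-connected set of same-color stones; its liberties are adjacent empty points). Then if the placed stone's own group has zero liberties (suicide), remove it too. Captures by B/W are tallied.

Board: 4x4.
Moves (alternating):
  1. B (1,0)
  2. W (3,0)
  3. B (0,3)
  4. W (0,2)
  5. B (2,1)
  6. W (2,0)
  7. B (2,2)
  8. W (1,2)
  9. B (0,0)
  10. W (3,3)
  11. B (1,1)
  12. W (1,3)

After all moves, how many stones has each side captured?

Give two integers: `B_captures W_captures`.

Answer: 0 1

Derivation:
Move 1: B@(1,0) -> caps B=0 W=0
Move 2: W@(3,0) -> caps B=0 W=0
Move 3: B@(0,3) -> caps B=0 W=0
Move 4: W@(0,2) -> caps B=0 W=0
Move 5: B@(2,1) -> caps B=0 W=0
Move 6: W@(2,0) -> caps B=0 W=0
Move 7: B@(2,2) -> caps B=0 W=0
Move 8: W@(1,2) -> caps B=0 W=0
Move 9: B@(0,0) -> caps B=0 W=0
Move 10: W@(3,3) -> caps B=0 W=0
Move 11: B@(1,1) -> caps B=0 W=0
Move 12: W@(1,3) -> caps B=0 W=1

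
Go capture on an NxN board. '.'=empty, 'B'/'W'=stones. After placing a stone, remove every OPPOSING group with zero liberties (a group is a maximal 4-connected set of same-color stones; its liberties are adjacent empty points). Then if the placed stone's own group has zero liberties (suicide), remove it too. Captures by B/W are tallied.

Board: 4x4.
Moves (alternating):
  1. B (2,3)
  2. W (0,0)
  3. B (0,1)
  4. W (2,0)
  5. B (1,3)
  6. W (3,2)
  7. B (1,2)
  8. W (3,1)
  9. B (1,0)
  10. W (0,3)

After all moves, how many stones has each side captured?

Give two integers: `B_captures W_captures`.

Answer: 1 0

Derivation:
Move 1: B@(2,3) -> caps B=0 W=0
Move 2: W@(0,0) -> caps B=0 W=0
Move 3: B@(0,1) -> caps B=0 W=0
Move 4: W@(2,0) -> caps B=0 W=0
Move 5: B@(1,3) -> caps B=0 W=0
Move 6: W@(3,2) -> caps B=0 W=0
Move 7: B@(1,2) -> caps B=0 W=0
Move 8: W@(3,1) -> caps B=0 W=0
Move 9: B@(1,0) -> caps B=1 W=0
Move 10: W@(0,3) -> caps B=1 W=0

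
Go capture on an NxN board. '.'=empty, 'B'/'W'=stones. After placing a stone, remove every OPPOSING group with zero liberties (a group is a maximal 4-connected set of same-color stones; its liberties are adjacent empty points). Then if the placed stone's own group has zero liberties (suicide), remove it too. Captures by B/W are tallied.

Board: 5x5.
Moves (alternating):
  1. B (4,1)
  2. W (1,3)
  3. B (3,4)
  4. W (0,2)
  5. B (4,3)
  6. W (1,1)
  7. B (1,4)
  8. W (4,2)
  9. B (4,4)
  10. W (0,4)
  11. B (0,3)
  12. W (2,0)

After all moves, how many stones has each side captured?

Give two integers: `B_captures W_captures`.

Answer: 1 0

Derivation:
Move 1: B@(4,1) -> caps B=0 W=0
Move 2: W@(1,3) -> caps B=0 W=0
Move 3: B@(3,4) -> caps B=0 W=0
Move 4: W@(0,2) -> caps B=0 W=0
Move 5: B@(4,3) -> caps B=0 W=0
Move 6: W@(1,1) -> caps B=0 W=0
Move 7: B@(1,4) -> caps B=0 W=0
Move 8: W@(4,2) -> caps B=0 W=0
Move 9: B@(4,4) -> caps B=0 W=0
Move 10: W@(0,4) -> caps B=0 W=0
Move 11: B@(0,3) -> caps B=1 W=0
Move 12: W@(2,0) -> caps B=1 W=0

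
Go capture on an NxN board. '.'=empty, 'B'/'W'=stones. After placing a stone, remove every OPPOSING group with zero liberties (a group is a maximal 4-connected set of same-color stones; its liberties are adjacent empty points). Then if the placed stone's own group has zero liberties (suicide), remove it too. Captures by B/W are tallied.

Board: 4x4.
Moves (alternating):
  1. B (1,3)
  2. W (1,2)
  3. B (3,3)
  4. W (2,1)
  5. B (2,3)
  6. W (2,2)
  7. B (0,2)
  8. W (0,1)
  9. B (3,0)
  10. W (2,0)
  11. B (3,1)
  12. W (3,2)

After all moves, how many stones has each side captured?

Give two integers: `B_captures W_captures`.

Move 1: B@(1,3) -> caps B=0 W=0
Move 2: W@(1,2) -> caps B=0 W=0
Move 3: B@(3,3) -> caps B=0 W=0
Move 4: W@(2,1) -> caps B=0 W=0
Move 5: B@(2,3) -> caps B=0 W=0
Move 6: W@(2,2) -> caps B=0 W=0
Move 7: B@(0,2) -> caps B=0 W=0
Move 8: W@(0,1) -> caps B=0 W=0
Move 9: B@(3,0) -> caps B=0 W=0
Move 10: W@(2,0) -> caps B=0 W=0
Move 11: B@(3,1) -> caps B=0 W=0
Move 12: W@(3,2) -> caps B=0 W=2

Answer: 0 2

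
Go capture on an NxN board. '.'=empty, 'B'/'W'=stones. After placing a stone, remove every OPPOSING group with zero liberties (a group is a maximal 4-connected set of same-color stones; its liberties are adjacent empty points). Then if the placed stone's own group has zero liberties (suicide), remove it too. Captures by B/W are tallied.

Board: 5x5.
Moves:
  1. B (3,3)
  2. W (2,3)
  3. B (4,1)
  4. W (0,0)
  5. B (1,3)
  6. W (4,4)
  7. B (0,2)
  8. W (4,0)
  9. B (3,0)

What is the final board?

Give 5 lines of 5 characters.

Answer: W.B..
...B.
...W.
B..B.
.B..W

Derivation:
Move 1: B@(3,3) -> caps B=0 W=0
Move 2: W@(2,3) -> caps B=0 W=0
Move 3: B@(4,1) -> caps B=0 W=0
Move 4: W@(0,0) -> caps B=0 W=0
Move 5: B@(1,3) -> caps B=0 W=0
Move 6: W@(4,4) -> caps B=0 W=0
Move 7: B@(0,2) -> caps B=0 W=0
Move 8: W@(4,0) -> caps B=0 W=0
Move 9: B@(3,0) -> caps B=1 W=0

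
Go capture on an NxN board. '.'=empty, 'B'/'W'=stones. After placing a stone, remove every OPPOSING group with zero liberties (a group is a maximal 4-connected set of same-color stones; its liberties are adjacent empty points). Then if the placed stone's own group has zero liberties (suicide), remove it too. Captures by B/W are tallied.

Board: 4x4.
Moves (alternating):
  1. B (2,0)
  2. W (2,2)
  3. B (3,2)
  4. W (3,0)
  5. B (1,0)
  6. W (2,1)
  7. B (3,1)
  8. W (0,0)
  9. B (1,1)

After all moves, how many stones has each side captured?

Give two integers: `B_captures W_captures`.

Move 1: B@(2,0) -> caps B=0 W=0
Move 2: W@(2,2) -> caps B=0 W=0
Move 3: B@(3,2) -> caps B=0 W=0
Move 4: W@(3,0) -> caps B=0 W=0
Move 5: B@(1,0) -> caps B=0 W=0
Move 6: W@(2,1) -> caps B=0 W=0
Move 7: B@(3,1) -> caps B=1 W=0
Move 8: W@(0,0) -> caps B=1 W=0
Move 9: B@(1,1) -> caps B=1 W=0

Answer: 1 0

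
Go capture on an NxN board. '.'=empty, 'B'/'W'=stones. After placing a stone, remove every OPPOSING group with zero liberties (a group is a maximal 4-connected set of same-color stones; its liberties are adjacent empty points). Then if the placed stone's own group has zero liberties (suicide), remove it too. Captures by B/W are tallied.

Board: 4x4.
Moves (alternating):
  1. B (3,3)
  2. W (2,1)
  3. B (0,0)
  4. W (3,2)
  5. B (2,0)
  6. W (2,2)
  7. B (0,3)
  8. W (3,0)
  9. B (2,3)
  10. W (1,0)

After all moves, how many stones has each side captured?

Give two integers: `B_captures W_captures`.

Answer: 0 1

Derivation:
Move 1: B@(3,3) -> caps B=0 W=0
Move 2: W@(2,1) -> caps B=0 W=0
Move 3: B@(0,0) -> caps B=0 W=0
Move 4: W@(3,2) -> caps B=0 W=0
Move 5: B@(2,0) -> caps B=0 W=0
Move 6: W@(2,2) -> caps B=0 W=0
Move 7: B@(0,3) -> caps B=0 W=0
Move 8: W@(3,0) -> caps B=0 W=0
Move 9: B@(2,3) -> caps B=0 W=0
Move 10: W@(1,0) -> caps B=0 W=1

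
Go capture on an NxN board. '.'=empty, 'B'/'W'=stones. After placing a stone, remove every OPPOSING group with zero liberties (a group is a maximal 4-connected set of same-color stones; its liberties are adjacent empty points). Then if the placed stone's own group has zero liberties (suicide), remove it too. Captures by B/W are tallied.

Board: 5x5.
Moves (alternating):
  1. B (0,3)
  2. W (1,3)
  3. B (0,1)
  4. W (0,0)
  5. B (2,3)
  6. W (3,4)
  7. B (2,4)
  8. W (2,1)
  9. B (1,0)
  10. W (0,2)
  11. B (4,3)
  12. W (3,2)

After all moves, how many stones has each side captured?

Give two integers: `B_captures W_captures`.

Move 1: B@(0,3) -> caps B=0 W=0
Move 2: W@(1,3) -> caps B=0 W=0
Move 3: B@(0,1) -> caps B=0 W=0
Move 4: W@(0,0) -> caps B=0 W=0
Move 5: B@(2,3) -> caps B=0 W=0
Move 6: W@(3,4) -> caps B=0 W=0
Move 7: B@(2,4) -> caps B=0 W=0
Move 8: W@(2,1) -> caps B=0 W=0
Move 9: B@(1,0) -> caps B=1 W=0
Move 10: W@(0,2) -> caps B=1 W=0
Move 11: B@(4,3) -> caps B=1 W=0
Move 12: W@(3,2) -> caps B=1 W=0

Answer: 1 0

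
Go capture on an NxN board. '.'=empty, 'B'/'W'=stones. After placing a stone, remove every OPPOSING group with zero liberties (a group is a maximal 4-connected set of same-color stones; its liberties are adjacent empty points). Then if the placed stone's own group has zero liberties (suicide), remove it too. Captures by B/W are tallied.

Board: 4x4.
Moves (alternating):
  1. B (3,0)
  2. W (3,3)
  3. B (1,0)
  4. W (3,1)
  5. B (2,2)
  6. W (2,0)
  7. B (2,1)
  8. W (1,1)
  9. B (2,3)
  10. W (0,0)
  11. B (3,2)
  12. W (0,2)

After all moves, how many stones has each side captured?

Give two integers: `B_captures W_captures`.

Answer: 1 2

Derivation:
Move 1: B@(3,0) -> caps B=0 W=0
Move 2: W@(3,3) -> caps B=0 W=0
Move 3: B@(1,0) -> caps B=0 W=0
Move 4: W@(3,1) -> caps B=0 W=0
Move 5: B@(2,2) -> caps B=0 W=0
Move 6: W@(2,0) -> caps B=0 W=1
Move 7: B@(2,1) -> caps B=0 W=1
Move 8: W@(1,1) -> caps B=0 W=1
Move 9: B@(2,3) -> caps B=0 W=1
Move 10: W@(0,0) -> caps B=0 W=2
Move 11: B@(3,2) -> caps B=1 W=2
Move 12: W@(0,2) -> caps B=1 W=2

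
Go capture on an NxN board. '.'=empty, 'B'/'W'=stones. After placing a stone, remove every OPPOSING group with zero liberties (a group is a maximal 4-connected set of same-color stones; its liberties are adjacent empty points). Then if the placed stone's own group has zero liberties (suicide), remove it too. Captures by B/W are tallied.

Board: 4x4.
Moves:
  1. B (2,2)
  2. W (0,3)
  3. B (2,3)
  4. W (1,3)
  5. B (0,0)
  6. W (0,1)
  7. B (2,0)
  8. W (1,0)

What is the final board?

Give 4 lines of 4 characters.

Answer: .W.W
W..W
B.BB
....

Derivation:
Move 1: B@(2,2) -> caps B=0 W=0
Move 2: W@(0,3) -> caps B=0 W=0
Move 3: B@(2,3) -> caps B=0 W=0
Move 4: W@(1,3) -> caps B=0 W=0
Move 5: B@(0,0) -> caps B=0 W=0
Move 6: W@(0,1) -> caps B=0 W=0
Move 7: B@(2,0) -> caps B=0 W=0
Move 8: W@(1,0) -> caps B=0 W=1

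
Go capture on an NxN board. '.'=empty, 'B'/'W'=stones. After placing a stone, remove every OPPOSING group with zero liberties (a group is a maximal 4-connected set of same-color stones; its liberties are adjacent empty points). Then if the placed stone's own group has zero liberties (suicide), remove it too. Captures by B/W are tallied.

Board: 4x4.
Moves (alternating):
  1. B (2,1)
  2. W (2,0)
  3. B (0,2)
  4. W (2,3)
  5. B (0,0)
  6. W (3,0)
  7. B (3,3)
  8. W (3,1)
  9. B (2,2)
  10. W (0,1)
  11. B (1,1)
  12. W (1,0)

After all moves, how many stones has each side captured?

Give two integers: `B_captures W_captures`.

Answer: 1 0

Derivation:
Move 1: B@(2,1) -> caps B=0 W=0
Move 2: W@(2,0) -> caps B=0 W=0
Move 3: B@(0,2) -> caps B=0 W=0
Move 4: W@(2,3) -> caps B=0 W=0
Move 5: B@(0,0) -> caps B=0 W=0
Move 6: W@(3,0) -> caps B=0 W=0
Move 7: B@(3,3) -> caps B=0 W=0
Move 8: W@(3,1) -> caps B=0 W=0
Move 9: B@(2,2) -> caps B=0 W=0
Move 10: W@(0,1) -> caps B=0 W=0
Move 11: B@(1,1) -> caps B=1 W=0
Move 12: W@(1,0) -> caps B=1 W=0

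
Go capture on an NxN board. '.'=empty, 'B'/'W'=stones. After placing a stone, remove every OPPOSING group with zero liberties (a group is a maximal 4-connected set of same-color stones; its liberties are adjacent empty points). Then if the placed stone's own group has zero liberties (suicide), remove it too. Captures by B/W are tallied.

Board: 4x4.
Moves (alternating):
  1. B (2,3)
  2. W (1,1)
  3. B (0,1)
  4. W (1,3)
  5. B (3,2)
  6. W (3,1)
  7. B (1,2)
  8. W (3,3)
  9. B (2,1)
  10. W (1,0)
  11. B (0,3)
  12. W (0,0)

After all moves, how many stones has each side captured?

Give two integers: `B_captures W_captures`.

Move 1: B@(2,3) -> caps B=0 W=0
Move 2: W@(1,1) -> caps B=0 W=0
Move 3: B@(0,1) -> caps B=0 W=0
Move 4: W@(1,3) -> caps B=0 W=0
Move 5: B@(3,2) -> caps B=0 W=0
Move 6: W@(3,1) -> caps B=0 W=0
Move 7: B@(1,2) -> caps B=0 W=0
Move 8: W@(3,3) -> caps B=0 W=0
Move 9: B@(2,1) -> caps B=0 W=0
Move 10: W@(1,0) -> caps B=0 W=0
Move 11: B@(0,3) -> caps B=1 W=0
Move 12: W@(0,0) -> caps B=1 W=0

Answer: 1 0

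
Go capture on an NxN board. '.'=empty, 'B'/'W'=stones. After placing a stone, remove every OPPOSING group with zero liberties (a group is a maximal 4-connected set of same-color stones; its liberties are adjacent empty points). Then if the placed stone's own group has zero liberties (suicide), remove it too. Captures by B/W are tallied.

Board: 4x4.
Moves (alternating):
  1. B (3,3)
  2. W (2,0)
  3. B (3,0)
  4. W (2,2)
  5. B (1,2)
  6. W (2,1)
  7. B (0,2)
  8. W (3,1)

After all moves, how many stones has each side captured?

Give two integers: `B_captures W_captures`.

Move 1: B@(3,3) -> caps B=0 W=0
Move 2: W@(2,0) -> caps B=0 W=0
Move 3: B@(3,0) -> caps B=0 W=0
Move 4: W@(2,2) -> caps B=0 W=0
Move 5: B@(1,2) -> caps B=0 W=0
Move 6: W@(2,1) -> caps B=0 W=0
Move 7: B@(0,2) -> caps B=0 W=0
Move 8: W@(3,1) -> caps B=0 W=1

Answer: 0 1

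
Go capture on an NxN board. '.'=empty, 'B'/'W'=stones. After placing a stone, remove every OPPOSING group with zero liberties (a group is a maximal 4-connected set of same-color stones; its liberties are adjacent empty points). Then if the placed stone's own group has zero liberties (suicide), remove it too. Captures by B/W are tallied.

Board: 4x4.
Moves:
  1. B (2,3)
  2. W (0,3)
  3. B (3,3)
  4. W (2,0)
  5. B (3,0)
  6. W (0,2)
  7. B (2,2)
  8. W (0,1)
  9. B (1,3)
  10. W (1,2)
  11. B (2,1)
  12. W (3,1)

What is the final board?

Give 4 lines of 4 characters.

Move 1: B@(2,3) -> caps B=0 W=0
Move 2: W@(0,3) -> caps B=0 W=0
Move 3: B@(3,3) -> caps B=0 W=0
Move 4: W@(2,0) -> caps B=0 W=0
Move 5: B@(3,0) -> caps B=0 W=0
Move 6: W@(0,2) -> caps B=0 W=0
Move 7: B@(2,2) -> caps B=0 W=0
Move 8: W@(0,1) -> caps B=0 W=0
Move 9: B@(1,3) -> caps B=0 W=0
Move 10: W@(1,2) -> caps B=0 W=0
Move 11: B@(2,1) -> caps B=0 W=0
Move 12: W@(3,1) -> caps B=0 W=1

Answer: .WWW
..WB
WBBB
.W.B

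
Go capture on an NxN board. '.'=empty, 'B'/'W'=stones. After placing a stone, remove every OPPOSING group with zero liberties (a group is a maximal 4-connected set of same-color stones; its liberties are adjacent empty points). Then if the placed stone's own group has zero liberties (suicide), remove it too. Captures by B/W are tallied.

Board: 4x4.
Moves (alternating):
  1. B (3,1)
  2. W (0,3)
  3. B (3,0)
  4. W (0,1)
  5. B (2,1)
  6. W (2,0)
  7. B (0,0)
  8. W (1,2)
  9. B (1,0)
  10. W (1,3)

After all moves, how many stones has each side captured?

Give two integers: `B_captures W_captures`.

Answer: 1 0

Derivation:
Move 1: B@(3,1) -> caps B=0 W=0
Move 2: W@(0,3) -> caps B=0 W=0
Move 3: B@(3,0) -> caps B=0 W=0
Move 4: W@(0,1) -> caps B=0 W=0
Move 5: B@(2,1) -> caps B=0 W=0
Move 6: W@(2,0) -> caps B=0 W=0
Move 7: B@(0,0) -> caps B=0 W=0
Move 8: W@(1,2) -> caps B=0 W=0
Move 9: B@(1,0) -> caps B=1 W=0
Move 10: W@(1,3) -> caps B=1 W=0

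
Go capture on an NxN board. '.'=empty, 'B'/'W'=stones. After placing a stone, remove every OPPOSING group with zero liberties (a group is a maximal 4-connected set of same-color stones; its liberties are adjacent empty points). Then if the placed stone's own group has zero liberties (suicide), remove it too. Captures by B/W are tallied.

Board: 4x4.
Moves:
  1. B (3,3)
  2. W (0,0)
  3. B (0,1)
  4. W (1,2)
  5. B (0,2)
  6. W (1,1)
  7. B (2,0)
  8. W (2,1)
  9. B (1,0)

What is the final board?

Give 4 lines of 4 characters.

Move 1: B@(3,3) -> caps B=0 W=0
Move 2: W@(0,0) -> caps B=0 W=0
Move 3: B@(0,1) -> caps B=0 W=0
Move 4: W@(1,2) -> caps B=0 W=0
Move 5: B@(0,2) -> caps B=0 W=0
Move 6: W@(1,1) -> caps B=0 W=0
Move 7: B@(2,0) -> caps B=0 W=0
Move 8: W@(2,1) -> caps B=0 W=0
Move 9: B@(1,0) -> caps B=1 W=0

Answer: .BB.
BWW.
BW..
...B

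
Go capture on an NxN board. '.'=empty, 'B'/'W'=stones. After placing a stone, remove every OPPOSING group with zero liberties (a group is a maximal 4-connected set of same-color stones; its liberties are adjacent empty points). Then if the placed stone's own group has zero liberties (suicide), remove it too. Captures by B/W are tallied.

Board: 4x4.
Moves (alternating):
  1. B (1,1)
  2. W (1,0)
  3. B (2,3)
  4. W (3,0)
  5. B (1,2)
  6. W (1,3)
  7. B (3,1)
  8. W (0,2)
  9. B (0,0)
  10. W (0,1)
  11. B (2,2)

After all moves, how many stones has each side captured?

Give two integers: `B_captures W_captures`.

Move 1: B@(1,1) -> caps B=0 W=0
Move 2: W@(1,0) -> caps B=0 W=0
Move 3: B@(2,3) -> caps B=0 W=0
Move 4: W@(3,0) -> caps B=0 W=0
Move 5: B@(1,2) -> caps B=0 W=0
Move 6: W@(1,3) -> caps B=0 W=0
Move 7: B@(3,1) -> caps B=0 W=0
Move 8: W@(0,2) -> caps B=0 W=0
Move 9: B@(0,0) -> caps B=0 W=0
Move 10: W@(0,1) -> caps B=0 W=1
Move 11: B@(2,2) -> caps B=0 W=1

Answer: 0 1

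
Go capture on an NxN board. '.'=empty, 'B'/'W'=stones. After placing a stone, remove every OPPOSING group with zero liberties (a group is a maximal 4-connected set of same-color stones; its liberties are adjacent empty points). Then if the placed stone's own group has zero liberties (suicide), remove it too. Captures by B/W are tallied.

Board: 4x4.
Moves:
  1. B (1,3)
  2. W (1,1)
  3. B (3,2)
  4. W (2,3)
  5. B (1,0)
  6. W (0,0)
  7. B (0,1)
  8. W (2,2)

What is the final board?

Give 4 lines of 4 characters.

Answer: .B..
BW.B
..WW
..B.

Derivation:
Move 1: B@(1,3) -> caps B=0 W=0
Move 2: W@(1,1) -> caps B=0 W=0
Move 3: B@(3,2) -> caps B=0 W=0
Move 4: W@(2,3) -> caps B=0 W=0
Move 5: B@(1,0) -> caps B=0 W=0
Move 6: W@(0,0) -> caps B=0 W=0
Move 7: B@(0,1) -> caps B=1 W=0
Move 8: W@(2,2) -> caps B=1 W=0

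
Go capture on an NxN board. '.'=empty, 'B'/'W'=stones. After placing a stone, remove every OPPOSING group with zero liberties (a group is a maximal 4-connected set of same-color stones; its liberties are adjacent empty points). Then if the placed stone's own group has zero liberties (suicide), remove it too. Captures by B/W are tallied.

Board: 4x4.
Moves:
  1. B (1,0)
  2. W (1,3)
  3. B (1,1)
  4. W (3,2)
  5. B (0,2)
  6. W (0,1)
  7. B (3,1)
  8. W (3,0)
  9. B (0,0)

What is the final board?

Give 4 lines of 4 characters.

Move 1: B@(1,0) -> caps B=0 W=0
Move 2: W@(1,3) -> caps B=0 W=0
Move 3: B@(1,1) -> caps B=0 W=0
Move 4: W@(3,2) -> caps B=0 W=0
Move 5: B@(0,2) -> caps B=0 W=0
Move 6: W@(0,1) -> caps B=0 W=0
Move 7: B@(3,1) -> caps B=0 W=0
Move 8: W@(3,0) -> caps B=0 W=0
Move 9: B@(0,0) -> caps B=1 W=0

Answer: B.B.
BB.W
....
WBW.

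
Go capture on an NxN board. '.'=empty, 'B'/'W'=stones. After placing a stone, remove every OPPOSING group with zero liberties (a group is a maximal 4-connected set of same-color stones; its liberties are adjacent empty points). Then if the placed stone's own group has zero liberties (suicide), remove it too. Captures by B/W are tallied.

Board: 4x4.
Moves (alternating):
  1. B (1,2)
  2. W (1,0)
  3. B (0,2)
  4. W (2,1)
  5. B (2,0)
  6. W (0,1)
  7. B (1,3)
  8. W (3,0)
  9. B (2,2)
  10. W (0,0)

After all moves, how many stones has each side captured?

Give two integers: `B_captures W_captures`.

Answer: 0 1

Derivation:
Move 1: B@(1,2) -> caps B=0 W=0
Move 2: W@(1,0) -> caps B=0 W=0
Move 3: B@(0,2) -> caps B=0 W=0
Move 4: W@(2,1) -> caps B=0 W=0
Move 5: B@(2,0) -> caps B=0 W=0
Move 6: W@(0,1) -> caps B=0 W=0
Move 7: B@(1,3) -> caps B=0 W=0
Move 8: W@(3,0) -> caps B=0 W=1
Move 9: B@(2,2) -> caps B=0 W=1
Move 10: W@(0,0) -> caps B=0 W=1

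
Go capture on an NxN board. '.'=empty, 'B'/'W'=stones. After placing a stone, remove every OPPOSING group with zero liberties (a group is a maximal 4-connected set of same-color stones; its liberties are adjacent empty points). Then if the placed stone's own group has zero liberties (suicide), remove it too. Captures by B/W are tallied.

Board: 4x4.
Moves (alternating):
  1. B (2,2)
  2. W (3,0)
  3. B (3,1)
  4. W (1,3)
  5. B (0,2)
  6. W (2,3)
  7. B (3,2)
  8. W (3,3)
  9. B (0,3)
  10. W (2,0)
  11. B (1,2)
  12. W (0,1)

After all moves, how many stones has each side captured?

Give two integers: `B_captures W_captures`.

Answer: 3 0

Derivation:
Move 1: B@(2,2) -> caps B=0 W=0
Move 2: W@(3,0) -> caps B=0 W=0
Move 3: B@(3,1) -> caps B=0 W=0
Move 4: W@(1,3) -> caps B=0 W=0
Move 5: B@(0,2) -> caps B=0 W=0
Move 6: W@(2,3) -> caps B=0 W=0
Move 7: B@(3,2) -> caps B=0 W=0
Move 8: W@(3,3) -> caps B=0 W=0
Move 9: B@(0,3) -> caps B=0 W=0
Move 10: W@(2,0) -> caps B=0 W=0
Move 11: B@(1,2) -> caps B=3 W=0
Move 12: W@(0,1) -> caps B=3 W=0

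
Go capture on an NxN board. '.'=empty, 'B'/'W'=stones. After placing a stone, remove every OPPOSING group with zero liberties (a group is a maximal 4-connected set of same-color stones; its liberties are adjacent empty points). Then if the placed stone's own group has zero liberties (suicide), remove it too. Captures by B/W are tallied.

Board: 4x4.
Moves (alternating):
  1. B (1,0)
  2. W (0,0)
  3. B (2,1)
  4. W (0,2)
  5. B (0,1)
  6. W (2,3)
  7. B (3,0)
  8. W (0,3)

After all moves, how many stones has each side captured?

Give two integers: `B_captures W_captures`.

Move 1: B@(1,0) -> caps B=0 W=0
Move 2: W@(0,0) -> caps B=0 W=0
Move 3: B@(2,1) -> caps B=0 W=0
Move 4: W@(0,2) -> caps B=0 W=0
Move 5: B@(0,1) -> caps B=1 W=0
Move 6: W@(2,3) -> caps B=1 W=0
Move 7: B@(3,0) -> caps B=1 W=0
Move 8: W@(0,3) -> caps B=1 W=0

Answer: 1 0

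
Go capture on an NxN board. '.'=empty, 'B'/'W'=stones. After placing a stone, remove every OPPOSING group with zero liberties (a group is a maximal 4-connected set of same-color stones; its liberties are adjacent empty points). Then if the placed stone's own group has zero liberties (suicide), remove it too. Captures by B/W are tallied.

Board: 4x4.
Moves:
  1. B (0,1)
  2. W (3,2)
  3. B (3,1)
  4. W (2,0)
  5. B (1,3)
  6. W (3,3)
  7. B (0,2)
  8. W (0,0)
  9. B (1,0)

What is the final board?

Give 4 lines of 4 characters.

Answer: .BB.
B..B
W...
.BWW

Derivation:
Move 1: B@(0,1) -> caps B=0 W=0
Move 2: W@(3,2) -> caps B=0 W=0
Move 3: B@(3,1) -> caps B=0 W=0
Move 4: W@(2,0) -> caps B=0 W=0
Move 5: B@(1,3) -> caps B=0 W=0
Move 6: W@(3,3) -> caps B=0 W=0
Move 7: B@(0,2) -> caps B=0 W=0
Move 8: W@(0,0) -> caps B=0 W=0
Move 9: B@(1,0) -> caps B=1 W=0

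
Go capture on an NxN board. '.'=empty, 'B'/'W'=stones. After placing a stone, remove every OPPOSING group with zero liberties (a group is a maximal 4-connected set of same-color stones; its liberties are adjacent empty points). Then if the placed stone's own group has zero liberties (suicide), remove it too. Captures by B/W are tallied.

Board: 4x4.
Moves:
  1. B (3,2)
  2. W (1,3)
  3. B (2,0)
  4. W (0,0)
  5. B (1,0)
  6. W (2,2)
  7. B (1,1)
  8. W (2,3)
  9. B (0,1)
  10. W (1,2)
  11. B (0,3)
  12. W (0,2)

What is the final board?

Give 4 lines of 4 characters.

Answer: .BW.
BBWW
B.WW
..B.

Derivation:
Move 1: B@(3,2) -> caps B=0 W=0
Move 2: W@(1,3) -> caps B=0 W=0
Move 3: B@(2,0) -> caps B=0 W=0
Move 4: W@(0,0) -> caps B=0 W=0
Move 5: B@(1,0) -> caps B=0 W=0
Move 6: W@(2,2) -> caps B=0 W=0
Move 7: B@(1,1) -> caps B=0 W=0
Move 8: W@(2,3) -> caps B=0 W=0
Move 9: B@(0,1) -> caps B=1 W=0
Move 10: W@(1,2) -> caps B=1 W=0
Move 11: B@(0,3) -> caps B=1 W=0
Move 12: W@(0,2) -> caps B=1 W=1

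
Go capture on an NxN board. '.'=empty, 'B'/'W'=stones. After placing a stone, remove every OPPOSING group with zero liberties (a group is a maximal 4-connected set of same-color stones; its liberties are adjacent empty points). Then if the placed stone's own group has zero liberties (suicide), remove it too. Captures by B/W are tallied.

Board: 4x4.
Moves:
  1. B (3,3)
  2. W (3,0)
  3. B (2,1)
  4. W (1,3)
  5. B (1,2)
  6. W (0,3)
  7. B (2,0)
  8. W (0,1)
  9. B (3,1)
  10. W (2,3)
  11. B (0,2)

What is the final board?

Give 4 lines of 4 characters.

Answer: .WBW
..BW
BB.W
.B.B

Derivation:
Move 1: B@(3,3) -> caps B=0 W=0
Move 2: W@(3,0) -> caps B=0 W=0
Move 3: B@(2,1) -> caps B=0 W=0
Move 4: W@(1,3) -> caps B=0 W=0
Move 5: B@(1,2) -> caps B=0 W=0
Move 6: W@(0,3) -> caps B=0 W=0
Move 7: B@(2,0) -> caps B=0 W=0
Move 8: W@(0,1) -> caps B=0 W=0
Move 9: B@(3,1) -> caps B=1 W=0
Move 10: W@(2,3) -> caps B=1 W=0
Move 11: B@(0,2) -> caps B=1 W=0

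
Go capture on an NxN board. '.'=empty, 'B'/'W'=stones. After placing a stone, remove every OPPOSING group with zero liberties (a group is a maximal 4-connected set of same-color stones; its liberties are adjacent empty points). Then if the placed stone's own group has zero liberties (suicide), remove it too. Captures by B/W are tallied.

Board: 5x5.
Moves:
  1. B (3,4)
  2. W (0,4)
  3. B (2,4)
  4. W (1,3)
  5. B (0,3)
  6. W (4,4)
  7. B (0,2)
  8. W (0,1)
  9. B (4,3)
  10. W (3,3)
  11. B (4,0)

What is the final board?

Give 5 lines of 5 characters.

Move 1: B@(3,4) -> caps B=0 W=0
Move 2: W@(0,4) -> caps B=0 W=0
Move 3: B@(2,4) -> caps B=0 W=0
Move 4: W@(1,3) -> caps B=0 W=0
Move 5: B@(0,3) -> caps B=0 W=0
Move 6: W@(4,4) -> caps B=0 W=0
Move 7: B@(0,2) -> caps B=0 W=0
Move 8: W@(0,1) -> caps B=0 W=0
Move 9: B@(4,3) -> caps B=1 W=0
Move 10: W@(3,3) -> caps B=1 W=0
Move 11: B@(4,0) -> caps B=1 W=0

Answer: .WBBW
...W.
....B
...WB
B..B.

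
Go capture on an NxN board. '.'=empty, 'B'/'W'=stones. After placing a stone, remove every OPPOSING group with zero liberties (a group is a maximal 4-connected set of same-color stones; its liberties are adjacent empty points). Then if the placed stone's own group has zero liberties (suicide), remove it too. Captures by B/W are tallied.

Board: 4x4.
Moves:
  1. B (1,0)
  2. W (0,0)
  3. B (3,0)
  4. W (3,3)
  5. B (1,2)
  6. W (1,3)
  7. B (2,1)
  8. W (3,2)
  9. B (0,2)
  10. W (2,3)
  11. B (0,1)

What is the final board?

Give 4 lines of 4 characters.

Answer: .BB.
B.BW
.B.W
B.WW

Derivation:
Move 1: B@(1,0) -> caps B=0 W=0
Move 2: W@(0,0) -> caps B=0 W=0
Move 3: B@(3,0) -> caps B=0 W=0
Move 4: W@(3,3) -> caps B=0 W=0
Move 5: B@(1,2) -> caps B=0 W=0
Move 6: W@(1,3) -> caps B=0 W=0
Move 7: B@(2,1) -> caps B=0 W=0
Move 8: W@(3,2) -> caps B=0 W=0
Move 9: B@(0,2) -> caps B=0 W=0
Move 10: W@(2,3) -> caps B=0 W=0
Move 11: B@(0,1) -> caps B=1 W=0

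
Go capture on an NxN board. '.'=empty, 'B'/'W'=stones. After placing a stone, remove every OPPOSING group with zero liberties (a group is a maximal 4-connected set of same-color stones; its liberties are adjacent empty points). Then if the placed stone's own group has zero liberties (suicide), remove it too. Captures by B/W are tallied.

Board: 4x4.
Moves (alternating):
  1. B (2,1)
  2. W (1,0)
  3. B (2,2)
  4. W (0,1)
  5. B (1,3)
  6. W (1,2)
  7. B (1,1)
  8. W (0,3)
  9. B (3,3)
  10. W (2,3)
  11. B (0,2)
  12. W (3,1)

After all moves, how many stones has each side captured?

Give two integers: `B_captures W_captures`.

Move 1: B@(2,1) -> caps B=0 W=0
Move 2: W@(1,0) -> caps B=0 W=0
Move 3: B@(2,2) -> caps B=0 W=0
Move 4: W@(0,1) -> caps B=0 W=0
Move 5: B@(1,3) -> caps B=0 W=0
Move 6: W@(1,2) -> caps B=0 W=0
Move 7: B@(1,1) -> caps B=0 W=0
Move 8: W@(0,3) -> caps B=0 W=0
Move 9: B@(3,3) -> caps B=0 W=0
Move 10: W@(2,3) -> caps B=0 W=1
Move 11: B@(0,2) -> caps B=0 W=1
Move 12: W@(3,1) -> caps B=0 W=1

Answer: 0 1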